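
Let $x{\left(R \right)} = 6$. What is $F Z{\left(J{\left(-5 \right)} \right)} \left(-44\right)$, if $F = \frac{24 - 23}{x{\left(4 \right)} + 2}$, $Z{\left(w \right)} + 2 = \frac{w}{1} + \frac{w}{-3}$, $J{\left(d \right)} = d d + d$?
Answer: $- \frac{187}{3} \approx -62.333$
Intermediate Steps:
$J{\left(d \right)} = d + d^{2}$ ($J{\left(d \right)} = d^{2} + d = d + d^{2}$)
$Z{\left(w \right)} = -2 + \frac{2 w}{3}$ ($Z{\left(w \right)} = -2 + \left(\frac{w}{1} + \frac{w}{-3}\right) = -2 + \left(w 1 + w \left(- \frac{1}{3}\right)\right) = -2 + \left(w - \frac{w}{3}\right) = -2 + \frac{2 w}{3}$)
$F = \frac{1}{8}$ ($F = \frac{24 - 23}{6 + 2} = 1 \cdot \frac{1}{8} = \frac{1}{8} \approx 0.125$)
$F Z{\left(J{\left(-5 \right)} \right)} \left(-44\right) = \frac{-2 + \frac{2 \left(- 5 \left(1 - 5\right)\right)}{3}}{8} \left(-44\right) = \frac{-2 + \frac{2 \left(\left(-5\right) \left(-4\right)\right)}{3}}{8} \left(-44\right) = \frac{-2 + \frac{2}{3} \cdot 20}{8} \left(-44\right) = \frac{-2 + \frac{40}{3}}{8} \left(-44\right) = \frac{1}{8} \cdot \frac{34}{3} \left(-44\right) = \frac{17}{12} \left(-44\right) = - \frac{187}{3}$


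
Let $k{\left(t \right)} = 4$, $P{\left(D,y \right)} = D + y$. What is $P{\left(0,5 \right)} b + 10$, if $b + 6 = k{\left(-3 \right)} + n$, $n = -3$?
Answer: $-15$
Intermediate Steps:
$b = -5$ ($b = -6 + \left(4 - 3\right) = -6 + 1 = -5$)
$P{\left(0,5 \right)} b + 10 = \left(0 + 5\right) \left(-5\right) + 10 = 5 \left(-5\right) + 10 = -25 + 10 = -15$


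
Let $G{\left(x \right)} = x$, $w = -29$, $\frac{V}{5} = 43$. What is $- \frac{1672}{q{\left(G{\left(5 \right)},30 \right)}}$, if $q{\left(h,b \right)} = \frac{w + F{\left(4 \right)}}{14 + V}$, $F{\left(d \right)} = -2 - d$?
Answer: $\frac{382888}{35} \approx 10940.0$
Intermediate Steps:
$V = 215$ ($V = 5 \cdot 43 = 215$)
$q{\left(h,b \right)} = - \frac{35}{229}$ ($q{\left(h,b \right)} = \frac{-29 - 6}{14 + 215} = \frac{-29 - 6}{229} = \left(-29 - 6\right) \frac{1}{229} = \left(-35\right) \frac{1}{229} = - \frac{35}{229}$)
$- \frac{1672}{q{\left(G{\left(5 \right)},30 \right)}} = - \frac{1672}{- \frac{35}{229}} = \left(-1672\right) \left(- \frac{229}{35}\right) = \frac{382888}{35}$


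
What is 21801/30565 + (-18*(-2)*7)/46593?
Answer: 113719597/158235005 ≈ 0.71868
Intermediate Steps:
21801/30565 + (-18*(-2)*7)/46593 = 21801*(1/30565) + (-6*(-6)*7)*(1/46593) = 21801/30565 + (36*7)*(1/46593) = 21801/30565 + 252*(1/46593) = 21801/30565 + 28/5177 = 113719597/158235005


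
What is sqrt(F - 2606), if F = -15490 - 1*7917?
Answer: I*sqrt(26013) ≈ 161.29*I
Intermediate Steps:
F = -23407 (F = -15490 - 7917 = -23407)
sqrt(F - 2606) = sqrt(-23407 - 2606) = sqrt(-26013) = I*sqrt(26013)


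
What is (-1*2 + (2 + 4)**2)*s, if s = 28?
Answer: 952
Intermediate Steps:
(-1*2 + (2 + 4)**2)*s = (-1*2 + (2 + 4)**2)*28 = (-2 + 6**2)*28 = (-2 + 36)*28 = 34*28 = 952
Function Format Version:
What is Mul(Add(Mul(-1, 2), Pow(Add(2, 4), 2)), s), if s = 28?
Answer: 952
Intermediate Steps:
Mul(Add(Mul(-1, 2), Pow(Add(2, 4), 2)), s) = Mul(Add(Mul(-1, 2), Pow(Add(2, 4), 2)), 28) = Mul(Add(-2, Pow(6, 2)), 28) = Mul(Add(-2, 36), 28) = Mul(34, 28) = 952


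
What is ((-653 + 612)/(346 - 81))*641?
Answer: -26281/265 ≈ -99.174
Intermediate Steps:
((-653 + 612)/(346 - 81))*641 = -41/265*641 = -26281/265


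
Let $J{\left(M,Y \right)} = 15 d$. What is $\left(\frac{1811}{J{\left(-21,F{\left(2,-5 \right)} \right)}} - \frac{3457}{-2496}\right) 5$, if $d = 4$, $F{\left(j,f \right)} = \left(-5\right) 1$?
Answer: $\frac{393973}{2496} \approx 157.84$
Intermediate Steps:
$F{\left(j,f \right)} = -5$
$J{\left(M,Y \right)} = 60$ ($J{\left(M,Y \right)} = 15 \cdot 4 = 60$)
$\left(\frac{1811}{J{\left(-21,F{\left(2,-5 \right)} \right)}} - \frac{3457}{-2496}\right) 5 = \left(\frac{1811}{60} - \frac{3457}{-2496}\right) 5 = \left(1811 \cdot \frac{1}{60} - - \frac{3457}{2496}\right) 5 = \left(\frac{1811}{60} + \frac{3457}{2496}\right) 5 = \frac{393973}{12480} \cdot 5 = \frac{393973}{2496}$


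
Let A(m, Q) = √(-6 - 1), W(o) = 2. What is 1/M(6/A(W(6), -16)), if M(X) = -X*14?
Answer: -I*√7/84 ≈ -0.031497*I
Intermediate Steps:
A(m, Q) = I*√7 (A(m, Q) = √(-7) = I*√7)
M(X) = -14*X
1/M(6/A(W(6), -16)) = 1/(-84/(I*√7)) = 1/(-84*(-I*√7/7)) = 1/(-(-12)*I*√7) = 1/(12*I*√7) = -I*√7/84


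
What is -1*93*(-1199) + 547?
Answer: 112054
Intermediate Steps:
-1*93*(-1199) + 547 = -93*(-1199) + 547 = 111507 + 547 = 112054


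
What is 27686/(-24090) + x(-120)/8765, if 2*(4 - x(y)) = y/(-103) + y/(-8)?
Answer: -5000982443/4349666310 ≈ -1.1497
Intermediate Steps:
x(y) = 4 + 111*y/1648 (x(y) = 4 - (y/(-103) + y/(-8))/2 = 4 - (y*(-1/103) + y*(-1/8))/2 = 4 - (-y/103 - y/8)/2 = 4 - (-111)*y/1648 = 4 + 111*y/1648)
27686/(-24090) + x(-120)/8765 = 27686/(-24090) + (4 + (111/1648)*(-120))/8765 = 27686*(-1/24090) + (4 - 1665/206)*(1/8765) = -13843/12045 - 841/206*1/8765 = -13843/12045 - 841/1805590 = -5000982443/4349666310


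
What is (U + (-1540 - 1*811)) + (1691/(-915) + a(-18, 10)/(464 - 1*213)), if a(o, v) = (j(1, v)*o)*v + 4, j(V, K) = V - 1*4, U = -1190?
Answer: -813170446/229665 ≈ -3540.7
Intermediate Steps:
j(V, K) = -4 + V (j(V, K) = V - 4 = -4 + V)
a(o, v) = 4 - 3*o*v (a(o, v) = ((-4 + 1)*o)*v + 4 = (-3*o)*v + 4 = -3*o*v + 4 = 4 - 3*o*v)
(U + (-1540 - 1*811)) + (1691/(-915) + a(-18, 10)/(464 - 1*213)) = (-1190 + (-1540 - 1*811)) + (1691/(-915) + (4 - 3*(-18)*10)/(464 - 1*213)) = (-1190 + (-1540 - 811)) + (1691*(-1/915) + (4 + 540)/(464 - 213)) = (-1190 - 2351) + (-1691/915 + 544/251) = -3541 + (-1691/915 + 544*(1/251)) = -3541 + (-1691/915 + 544/251) = -3541 + 73319/229665 = -813170446/229665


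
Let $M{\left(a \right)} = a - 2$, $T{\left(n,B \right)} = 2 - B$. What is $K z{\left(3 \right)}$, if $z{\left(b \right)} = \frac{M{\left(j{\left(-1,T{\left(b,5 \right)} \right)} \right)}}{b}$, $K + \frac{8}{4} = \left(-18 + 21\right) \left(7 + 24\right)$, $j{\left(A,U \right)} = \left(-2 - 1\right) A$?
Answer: $\frac{91}{3} \approx 30.333$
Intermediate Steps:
$j{\left(A,U \right)} = - 3 A$
$K = 91$ ($K = -2 + \left(-18 + 21\right) \left(7 + 24\right) = -2 + 3 \cdot 31 = -2 + 93 = 91$)
$M{\left(a \right)} = -2 + a$
$z{\left(b \right)} = \frac{1}{b}$ ($z{\left(b \right)} = \frac{-2 - -3}{b} = \frac{-2 + 3}{b} = 1 \frac{1}{b} = \frac{1}{b}$)
$K z{\left(3 \right)} = \frac{91}{3}$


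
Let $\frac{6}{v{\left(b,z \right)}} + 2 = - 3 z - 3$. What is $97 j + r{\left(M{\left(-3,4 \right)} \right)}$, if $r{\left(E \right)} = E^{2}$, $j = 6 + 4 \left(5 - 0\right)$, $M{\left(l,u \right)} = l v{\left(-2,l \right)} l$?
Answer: $\frac{10817}{4} \approx 2704.3$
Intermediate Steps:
$v{\left(b,z \right)} = \frac{6}{-5 - 3 z}$ ($v{\left(b,z \right)} = \frac{6}{-2 - \left(3 + 3 z\right)} = \frac{6}{-5 - 3 z}$)
$M{\left(l,u \right)} = - \frac{6 l^{2}}{5 + 3 l}$ ($M{\left(l,u \right)} = l \left(- \frac{6}{5 + 3 l}\right) l = - \frac{6 l}{5 + 3 l} l = - \frac{6 l^{2}}{5 + 3 l}$)
$j = 26$ ($j = 6 + 4 \left(5 + 0\right) = 6 + 4 \cdot 5 = 6 + 20 = 26$)
$97 j + r{\left(M{\left(-3,4 \right)} \right)} = 97 \cdot 26 + \left(- \frac{6 \left(-3\right)^{2}}{5 + 3 \left(-3\right)}\right)^{2} = 2522 + \left(\left(-6\right) 9 \frac{1}{5 - 9}\right)^{2} = 2522 + \left(\left(-6\right) 9 \frac{1}{-4}\right)^{2} = 2522 + \left(\left(-6\right) 9 \left(- \frac{1}{4}\right)\right)^{2} = 2522 + \left(\frac{27}{2}\right)^{2} = 2522 + \frac{729}{4} = \frac{10817}{4}$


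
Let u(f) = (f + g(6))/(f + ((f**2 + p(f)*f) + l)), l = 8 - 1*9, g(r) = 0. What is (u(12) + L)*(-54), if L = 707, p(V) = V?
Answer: -11415870/299 ≈ -38180.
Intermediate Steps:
l = -1 (l = 8 - 9 = -1)
u(f) = f/(-1 + f + 2*f**2) (u(f) = (f + 0)/(f + ((f**2 + f*f) - 1)) = f/(f + ((f**2 + f**2) - 1)) = f/(f + (2*f**2 - 1)) = f/(f + (-1 + 2*f**2)) = f/(-1 + f + 2*f**2))
(u(12) + L)*(-54) = (12/(-1 + 12 + 2*12**2) + 707)*(-54) = (12/(-1 + 12 + 2*144) + 707)*(-54) = (12/(-1 + 12 + 288) + 707)*(-54) = (12/299 + 707)*(-54) = (211405/299)*(-54) = -11415870/299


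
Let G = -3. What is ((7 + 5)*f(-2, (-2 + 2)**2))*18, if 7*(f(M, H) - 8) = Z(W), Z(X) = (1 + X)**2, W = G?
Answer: 12960/7 ≈ 1851.4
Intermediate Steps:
W = -3
f(M, H) = 60/7 (f(M, H) = 8 + (1 - 3)**2/7 = 8 + (1/7)*(-2)**2 = 8 + (1/7)*4 = 8 + 4/7 = 60/7)
((7 + 5)*f(-2, (-2 + 2)**2))*18 = ((7 + 5)*(60/7))*18 = (12*(60/7))*18 = (720/7)*18 = 12960/7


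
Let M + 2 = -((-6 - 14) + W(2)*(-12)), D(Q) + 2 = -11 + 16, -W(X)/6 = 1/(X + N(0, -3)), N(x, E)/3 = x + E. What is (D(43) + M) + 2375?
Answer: 16844/7 ≈ 2406.3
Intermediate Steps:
N(x, E) = 3*E + 3*x (N(x, E) = 3*(x + E) = 3*(E + x) = 3*E + 3*x)
W(X) = -6/(-9 + X) (W(X) = -6/(X + (3*(-3) + 3*0)) = -6/(X + (-9 + 0)) = -6/(X - 9) = -6/(-9 + X))
D(Q) = 3 (D(Q) = -2 + (-11 + 16) = -2 + 5 = 3)
M = 198/7 (M = -2 - ((-6 - 14) - 6/(-9 + 2)*(-12)) = -2 - (-20 - 6/(-7)*(-12)) = -2 - (-20 - 6*(-1/7)*(-12)) = -2 - (-20 + (6/7)*(-12)) = -2 - (-20 - 72/7) = -2 - 1*(-212/7) = -2 + 212/7 = 198/7 ≈ 28.286)
(D(43) + M) + 2375 = (3 + 198/7) + 2375 = 219/7 + 2375 = 16844/7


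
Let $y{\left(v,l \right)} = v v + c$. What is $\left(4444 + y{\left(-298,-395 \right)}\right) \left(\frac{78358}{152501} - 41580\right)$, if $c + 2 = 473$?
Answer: $- \frac{594264046252618}{152501} \approx -3.8968 \cdot 10^{9}$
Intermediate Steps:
$c = 471$ ($c = -2 + 473 = 471$)
$y{\left(v,l \right)} = 471 + v^{2}$ ($y{\left(v,l \right)} = v v + 471 = v^{2} + 471 = 471 + v^{2}$)
$\left(4444 + y{\left(-298,-395 \right)}\right) \left(\frac{78358}{152501} - 41580\right) = \left(4444 + \left(471 + \left(-298\right)^{2}\right)\right) \left(\frac{78358}{152501} - 41580\right) = \left(4444 + \left(471 + 88804\right)\right) \left(78358 \cdot \frac{1}{152501} - 41580\right) = \left(4444 + 89275\right) \left(\frac{78358}{152501} - 41580\right) = 93719 \left(- \frac{6340913222}{152501}\right) = - \frac{594264046252618}{152501}$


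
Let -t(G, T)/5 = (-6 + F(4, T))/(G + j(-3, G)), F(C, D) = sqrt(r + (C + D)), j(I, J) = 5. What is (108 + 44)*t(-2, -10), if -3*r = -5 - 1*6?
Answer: 1520 - 760*I*sqrt(21)/9 ≈ 1520.0 - 386.97*I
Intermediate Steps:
r = 11/3 (r = -(-5 - 1*6)/3 = -(-5 - 6)/3 = -1/3*(-11) = 11/3 ≈ 3.6667)
F(C, D) = sqrt(11/3 + C + D) (F(C, D) = sqrt(11/3 + (C + D)) = sqrt(11/3 + C + D))
t(G, T) = -5*(-6 + sqrt(69 + 9*T)/3)/(5 + G) (t(G, T) = -5*(-6 + sqrt(33 + 9*4 + 9*T)/3)/(G + 5) = -5*(-6 + sqrt(33 + 36 + 9*T)/3)/(5 + G) = -5*(-6 + sqrt(69 + 9*T)/3)/(5 + G))
(108 + 44)*t(-2, -10) = (108 + 44)*((30 - 5*sqrt(69 + 9*(-10))/3)/(5 - 2)) = 152*((30 - 5*sqrt(69 - 90)/3)/3) = 152*((30 - 5*I*sqrt(21)/3)/3) = 152*(10 - 5*I*sqrt(21)/9) = 1520 - 760*I*sqrt(21)/9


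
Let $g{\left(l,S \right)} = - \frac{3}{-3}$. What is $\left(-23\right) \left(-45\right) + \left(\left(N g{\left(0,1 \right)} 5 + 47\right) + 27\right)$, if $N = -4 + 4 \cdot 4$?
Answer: $1169$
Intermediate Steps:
$g{\left(l,S \right)} = 1$ ($g{\left(l,S \right)} = \left(-3\right) \left(- \frac{1}{3}\right) = 1$)
$N = 12$ ($N = -4 + 16 = 12$)
$\left(-23\right) \left(-45\right) + \left(\left(N g{\left(0,1 \right)} 5 + 47\right) + 27\right) = \left(-23\right) \left(-45\right) + \left(\left(12 \cdot 1 \cdot 5 + 47\right) + 27\right) = 1035 + \left(\left(12 \cdot 5 + 47\right) + 27\right) = 1035 + \left(\left(60 + 47\right) + 27\right) = 1035 + \left(107 + 27\right) = 1035 + 134 = 1169$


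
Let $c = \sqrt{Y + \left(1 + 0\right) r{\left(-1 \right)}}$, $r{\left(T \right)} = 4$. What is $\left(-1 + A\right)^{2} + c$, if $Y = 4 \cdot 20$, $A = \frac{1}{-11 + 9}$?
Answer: $\frac{9}{4} + 2 \sqrt{21} \approx 11.415$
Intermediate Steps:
$A = - \frac{1}{2}$ ($A = \frac{1}{-2} = - \frac{1}{2} \approx -0.5$)
$Y = 80$
$c = 2 \sqrt{21}$ ($c = \sqrt{80 + \left(1 + 0\right) 4} = \sqrt{80 + 1 \cdot 4} = \sqrt{80 + 4} = \sqrt{84} = 2 \sqrt{21} \approx 9.1651$)
$\left(-1 + A\right)^{2} + c = \left(-1 - \frac{1}{2}\right)^{2} + 2 \sqrt{21} = \left(- \frac{3}{2}\right)^{2} + 2 \sqrt{21} = \frac{9}{4} + 2 \sqrt{21}$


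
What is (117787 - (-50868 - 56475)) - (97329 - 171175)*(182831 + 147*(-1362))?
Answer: -1283439888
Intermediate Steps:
(117787 - (-50868 - 56475)) - (97329 - 171175)*(182831 + 147*(-1362)) = (117787 - 1*(-107343)) - (-73846)*(182831 - 200214) = (117787 + 107343) - (-73846)*(-17383) = 225130 - 1*1283665018 = 225130 - 1283665018 = -1283439888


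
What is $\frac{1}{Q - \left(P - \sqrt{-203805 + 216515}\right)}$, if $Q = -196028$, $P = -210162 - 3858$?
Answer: $\frac{8996}{161849677} - \frac{\sqrt{12710}}{323699354} \approx 5.5234 \cdot 10^{-5}$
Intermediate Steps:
$P = -214020$ ($P = -210162 - 3858 = -214020$)
$\frac{1}{Q - \left(P - \sqrt{-203805 + 216515}\right)} = \frac{1}{-196028 + \left(\sqrt{-203805 + 216515} - -214020\right)} = \frac{1}{-196028 + \left(\sqrt{12710} + 214020\right)} = \frac{1}{-196028 + \left(214020 + \sqrt{12710}\right)} = \frac{1}{17992 + \sqrt{12710}}$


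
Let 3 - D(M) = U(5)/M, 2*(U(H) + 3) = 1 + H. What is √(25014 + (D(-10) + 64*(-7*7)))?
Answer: √21881 ≈ 147.92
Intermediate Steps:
U(H) = -5/2 + H/2 (U(H) = -3 + (1 + H)/2 = -3 + (½ + H/2) = -5/2 + H/2)
D(M) = 3 (D(M) = 3 - (-5/2 + (½)*5)/M = 3 - (-5/2 + 5/2)/M = 3 - 0/M = 3 - 1*0 = 3 + 0 = 3)
√(25014 + (D(-10) + 64*(-7*7))) = √(25014 + (3 + 64*(-7*7))) = √(25014 + (3 + 64*(-49))) = √(25014 + (3 - 3136)) = √(25014 - 3133) = √21881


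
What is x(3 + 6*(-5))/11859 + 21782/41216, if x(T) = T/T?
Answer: 129176977/244390272 ≈ 0.52857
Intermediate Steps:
x(T) = 1
x(3 + 6*(-5))/11859 + 21782/41216 = 1/11859 + 21782/41216 = 1*(1/11859) + 21782*(1/41216) = 1/11859 + 10891/20608 = 129176977/244390272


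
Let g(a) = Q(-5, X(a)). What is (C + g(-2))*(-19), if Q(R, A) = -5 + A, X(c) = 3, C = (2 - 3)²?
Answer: 19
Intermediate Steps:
C = 1 (C = (-1)² = 1)
g(a) = -2 (g(a) = -5 + 3 = -2)
(C + g(-2))*(-19) = (1 - 2)*(-19) = -1*(-19) = 19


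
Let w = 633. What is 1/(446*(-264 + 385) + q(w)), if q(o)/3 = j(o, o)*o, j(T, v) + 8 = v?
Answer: 1/1240841 ≈ 8.0591e-7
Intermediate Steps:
j(T, v) = -8 + v
q(o) = 3*o*(-8 + o) (q(o) = 3*((-8 + o)*o) = 3*(o*(-8 + o)) = 3*o*(-8 + o))
1/(446*(-264 + 385) + q(w)) = 1/(446*(-264 + 385) + 3*633*(-8 + 633)) = 1/(446*121 + 3*633*625) = 1/(53966 + 1186875) = 1/1240841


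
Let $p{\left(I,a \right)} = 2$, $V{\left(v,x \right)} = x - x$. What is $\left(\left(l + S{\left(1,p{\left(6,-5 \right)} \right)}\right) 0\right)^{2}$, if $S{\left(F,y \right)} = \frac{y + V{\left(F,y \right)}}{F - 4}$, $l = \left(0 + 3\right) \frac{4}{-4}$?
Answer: $0$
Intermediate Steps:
$V{\left(v,x \right)} = 0$
$l = -3$ ($l = 3 \cdot 4 \left(- \frac{1}{4}\right) = 3 \left(-1\right) = -3$)
$S{\left(F,y \right)} = \frac{y}{-4 + F}$ ($S{\left(F,y \right)} = \frac{y + 0}{F - 4} = \frac{y}{-4 + F}$)
$\left(\left(l + S{\left(1,p{\left(6,-5 \right)} \right)}\right) 0\right)^{2} = \left(\left(-3 + \frac{2}{-4 + 1}\right) 0\right)^{2} = \left(\left(-3 + \frac{2}{-3}\right) 0\right)^{2} = \left(\left(-3 + 2 \left(- \frac{1}{3}\right)\right) 0\right)^{2} = \left(\left(-3 - \frac{2}{3}\right) 0\right)^{2} = \left(\left(- \frac{11}{3}\right) 0\right)^{2} = 0^{2} = 0$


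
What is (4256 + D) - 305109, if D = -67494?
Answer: -368347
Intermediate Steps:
(4256 + D) - 305109 = (4256 - 67494) - 305109 = -63238 - 305109 = -368347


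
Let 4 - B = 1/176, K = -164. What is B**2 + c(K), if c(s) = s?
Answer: -4585855/30976 ≈ -148.05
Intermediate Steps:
B = 703/176 (B = 4 - 1/176 = 703/176 ≈ 3.9943)
B**2 + c(K) = (703/176)**2 - 164 = 494209/30976 - 164 = -4585855/30976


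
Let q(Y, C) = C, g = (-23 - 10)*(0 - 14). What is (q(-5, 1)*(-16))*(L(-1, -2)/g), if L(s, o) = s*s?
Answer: -8/231 ≈ -0.034632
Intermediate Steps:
g = 462 (g = -33*(-14) = 462)
L(s, o) = s²
(q(-5, 1)*(-16))*(L(-1, -2)/g) = (1*(-16))*((-1)²/462) = -16/462 = -16*1/462 = -8/231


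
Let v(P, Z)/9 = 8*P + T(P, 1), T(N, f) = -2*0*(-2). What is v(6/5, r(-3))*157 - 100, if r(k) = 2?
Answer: 67324/5 ≈ 13465.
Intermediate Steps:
T(N, f) = 0 (T(N, f) = 0*(-2) = 0)
v(P, Z) = 72*P (v(P, Z) = 9*(8*P + 0) = 9*(8*P) = 72*P)
v(6/5, r(-3))*157 - 100 = (72*(6/5))*157 - 100 = (432/5)*157 - 100 = 67824/5 - 100 = 67324/5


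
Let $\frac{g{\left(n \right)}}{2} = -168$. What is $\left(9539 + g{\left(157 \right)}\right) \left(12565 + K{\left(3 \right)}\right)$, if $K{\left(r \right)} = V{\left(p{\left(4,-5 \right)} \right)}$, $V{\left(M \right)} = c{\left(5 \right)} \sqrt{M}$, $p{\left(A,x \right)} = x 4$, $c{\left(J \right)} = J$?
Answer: $115635695 + 92030 i \sqrt{5} \approx 1.1564 \cdot 10^{8} + 2.0579 \cdot 10^{5} i$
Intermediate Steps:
$p{\left(A,x \right)} = 4 x$
$V{\left(M \right)} = 5 \sqrt{M}$
$K{\left(r \right)} = 10 i \sqrt{5}$ ($K{\left(r \right)} = 5 \sqrt{4 \left(-5\right)} = 5 \sqrt{-20} = 5 \cdot 2 i \sqrt{5} = 10 i \sqrt{5}$)
$g{\left(n \right)} = -336$ ($g{\left(n \right)} = 2 \left(-168\right) = -336$)
$\left(9539 + g{\left(157 \right)}\right) \left(12565 + K{\left(3 \right)}\right) = \left(9539 - 336\right) \left(12565 + 10 i \sqrt{5}\right) = 9203 \left(12565 + 10 i \sqrt{5}\right) = 115635695 + 92030 i \sqrt{5}$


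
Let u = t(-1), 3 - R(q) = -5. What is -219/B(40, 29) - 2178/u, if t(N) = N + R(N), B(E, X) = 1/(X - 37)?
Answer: 10086/7 ≈ 1440.9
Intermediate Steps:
R(q) = 8 (R(q) = 3 - 1*(-5) = 3 + 5 = 8)
B(E, X) = 1/(-37 + X)
t(N) = 8 + N (t(N) = N + 8 = 8 + N)
u = 7 (u = 8 - 1 = 7)
-219/B(40, 29) - 2178/u = -219/(1/(-37 + 29)) - 2178/7 = -219/(1/(-8)) - 2178*1/7 = -219/(-1/8) - 2178/7 = -219*(-8) - 2178/7 = 1752 - 2178/7 = 10086/7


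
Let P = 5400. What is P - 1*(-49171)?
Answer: 54571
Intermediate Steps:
P - 1*(-49171) = 5400 - 1*(-49171) = 5400 + 49171 = 54571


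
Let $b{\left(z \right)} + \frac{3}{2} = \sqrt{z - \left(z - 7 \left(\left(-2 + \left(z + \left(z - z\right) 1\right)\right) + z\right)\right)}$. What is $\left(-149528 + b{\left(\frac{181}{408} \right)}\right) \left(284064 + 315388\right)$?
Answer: $-89635757834 + \frac{299726 i \sqrt{81039}}{51} \approx -8.9636 \cdot 10^{10} + 1.673 \cdot 10^{6} i$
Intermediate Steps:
$b{\left(z \right)} = - \frac{3}{2} + \sqrt{-14 + 14 z}$ ($b{\left(z \right)} = - \frac{3}{2} + \sqrt{z - \left(z - 7 \left(\left(-2 + \left(z + \left(z - z\right) 1\right)\right) + z\right)\right)} = - \frac{3}{2} + \sqrt{z - \left(z - 7 \left(\left(-2 + \left(z + 0 \cdot 1\right)\right) + z\right)\right)} = - \frac{3}{2} + \sqrt{z - \left(z - 7 \left(\left(-2 + \left(z + 0\right)\right) + z\right)\right)} = - \frac{3}{2} + \sqrt{z - \left(z - 7 \left(\left(-2 + z\right) + z\right)\right)} = - \frac{3}{2} + \sqrt{z - \left(z - 7 \left(-2 + 2 z\right)\right)} = - \frac{3}{2} + \sqrt{z + \left(\left(-14 + 14 z\right) - z\right)} = - \frac{3}{2} + \sqrt{z + \left(-14 + 13 z\right)} = - \frac{3}{2} + \sqrt{-14 + 14 z}$)
$\left(-149528 + b{\left(\frac{181}{408} \right)}\right) \left(284064 + 315388\right) = \left(-149528 - \left(\frac{3}{2} - \sqrt{-14 + 14 \cdot \frac{181}{408}}\right)\right) \left(284064 + 315388\right) = \left(-149528 - \left(\frac{3}{2} - \sqrt{-14 + 14 \cdot 181 \cdot \frac{1}{408}}\right)\right) 599452 = \left(-149528 - \left(\frac{3}{2} - \sqrt{-14 + 14 \cdot \frac{181}{408}}\right)\right) 599452 = \left(-149528 - \left(\frac{3}{2} - \sqrt{-14 + \frac{1267}{204}}\right)\right) 599452 = \left(-149528 - \left(\frac{3}{2} - \sqrt{- \frac{1589}{204}}\right)\right) 599452 = \left(-149528 - \left(\frac{3}{2} - \frac{i \sqrt{81039}}{102}\right)\right) 599452 = \left(- \frac{299059}{2} + \frac{i \sqrt{81039}}{102}\right) 599452 = -89635757834 + \frac{299726 i \sqrt{81039}}{51}$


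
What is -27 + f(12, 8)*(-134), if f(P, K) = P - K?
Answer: -563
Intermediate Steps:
-27 + f(12, 8)*(-134) = -27 + (12 - 1*8)*(-134) = -27 + (12 - 8)*(-134) = -27 + 4*(-134) = -27 - 536 = -563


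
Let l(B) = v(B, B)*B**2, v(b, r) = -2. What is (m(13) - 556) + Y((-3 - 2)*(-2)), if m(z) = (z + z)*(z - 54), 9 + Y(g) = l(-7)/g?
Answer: -8204/5 ≈ -1640.8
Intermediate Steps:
l(B) = -2*B**2
Y(g) = -9 - 98/g (Y(g) = -9 + (-2*(-7)**2)/g = -9 + (-2*49)/g = -9 - 98/g)
m(z) = 2*z*(-54 + z) (m(z) = (2*z)*(-54 + z) = 2*z*(-54 + z))
(m(13) - 556) + Y((-3 - 2)*(-2)) = (2*13*(-54 + 13) - 556) + (-9 - 98*(-1/(2*(-3 - 2)))) = (2*13*(-41) - 556) + (-9 - 98/((-5*(-2)))) = (-1066 - 556) + (-9 - 98/10) = -1622 + (-9 - 98*1/10) = -1622 + (-9 - 49/5) = -1622 - 94/5 = -8204/5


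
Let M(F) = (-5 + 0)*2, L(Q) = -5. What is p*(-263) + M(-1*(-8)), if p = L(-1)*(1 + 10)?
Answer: 14455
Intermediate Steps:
M(F) = -10 (M(F) = -5*2 = -10)
p = -55 (p = -5*(1 + 10) = -5*11 = -55)
p*(-263) + M(-1*(-8)) = -55*(-263) - 10 = 14465 - 10 = 14455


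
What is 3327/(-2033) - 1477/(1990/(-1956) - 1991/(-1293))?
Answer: -422147352035/149236431 ≈ -2828.7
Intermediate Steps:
3327/(-2033) - 1477/(1990/(-1956) - 1991/(-1293)) = 3327*(-1/2033) - 1477/(1990*(-1/1956) - 1991*(-1/1293)) = -3327/2033 - 1477/(-995/978 + 1991/1293) = -3327/2033 - 1477/73407/140506 = -3327/2033 - 1477*140506/73407 = -3327/2033 - 207527362/73407 = -422147352035/149236431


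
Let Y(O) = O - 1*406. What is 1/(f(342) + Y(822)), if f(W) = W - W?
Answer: 1/416 ≈ 0.0024038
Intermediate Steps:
f(W) = 0
Y(O) = -406 + O (Y(O) = O - 406 = -406 + O)
1/(f(342) + Y(822)) = 1/(0 + (-406 + 822)) = 1/(0 + 416) = 1/416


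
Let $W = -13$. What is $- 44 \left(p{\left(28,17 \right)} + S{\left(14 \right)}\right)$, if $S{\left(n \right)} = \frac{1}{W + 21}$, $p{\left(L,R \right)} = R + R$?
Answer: $- \frac{3003}{2} \approx -1501.5$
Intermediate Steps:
$p{\left(L,R \right)} = 2 R$
$S{\left(n \right)} = \frac{1}{8}$ ($S{\left(n \right)} = \frac{1}{-13 + 21} = \frac{1}{8}$)
$- 44 \left(p{\left(28,17 \right)} + S{\left(14 \right)}\right) = - 44 \left(2 \cdot 17 + \frac{1}{8}\right) = - 44 \left(34 + \frac{1}{8}\right) = \left(-44\right) \frac{273}{8} = - \frac{3003}{2}$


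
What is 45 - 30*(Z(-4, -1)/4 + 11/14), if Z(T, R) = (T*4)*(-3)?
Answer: -2370/7 ≈ -338.57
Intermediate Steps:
Z(T, R) = -12*T (Z(T, R) = (4*T)*(-3) = -12*T)
45 - 30*(Z(-4, -1)/4 + 11/14) = 45 - 30*(-12*(-4)/4 + 11/14) = 45 - 30*(48*(¼) + 11*(1/14)) = 45 - 30*(12 + 11/14) = 45 - 30*179/14 = 45 - 2685/7 = -2370/7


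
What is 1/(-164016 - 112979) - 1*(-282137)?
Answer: 78150538314/276995 ≈ 2.8214e+5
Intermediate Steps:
1/(-164016 - 112979) - 1*(-282137) = 1/(-276995) + 282137 = -1/276995 + 282137 = 78150538314/276995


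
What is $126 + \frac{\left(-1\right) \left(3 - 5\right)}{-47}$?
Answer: $\frac{5920}{47} \approx 125.96$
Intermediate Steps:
$126 + \frac{\left(-1\right) \left(3 - 5\right)}{-47} = 126 + \left(-1\right) \left(-2\right) \left(- \frac{1}{47}\right) = 126 + 2 \left(- \frac{1}{47}\right) = 126 - \frac{2}{47} = \frac{5920}{47}$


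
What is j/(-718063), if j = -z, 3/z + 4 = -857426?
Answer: -1/205229586030 ≈ -4.8726e-12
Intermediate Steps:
z = -1/285810 (z = 3/(-4 - 857426) = 3/(-857430) = 3*(-1/857430) = -1/285810 ≈ -3.4988e-6)
j = 1/285810 (j = -1*(-1/285810) = 1/285810 ≈ 3.4988e-6)
j/(-718063) = (1/285810)/(-718063) = (1/285810)*(-1/718063) = -1/205229586030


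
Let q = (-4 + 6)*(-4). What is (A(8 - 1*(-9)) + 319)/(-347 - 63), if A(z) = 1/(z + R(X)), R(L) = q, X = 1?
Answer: -1436/1845 ≈ -0.77832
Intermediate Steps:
q = -8 (q = 2*(-4) = -8)
R(L) = -8
A(z) = 1/(-8 + z) (A(z) = 1/(z - 8) = 1/(-8 + z))
(A(8 - 1*(-9)) + 319)/(-347 - 63) = (1/(-8 + (8 - 1*(-9))) + 319)/(-347 - 63) = (1/(-8 + (8 + 9)) + 319)/(-410) = (1/(-8 + 17) + 319)*(-1/410) = (1/9 + 319)*(-1/410) = (⅑ + 319)*(-1/410) = (2872/9)*(-1/410) = -1436/1845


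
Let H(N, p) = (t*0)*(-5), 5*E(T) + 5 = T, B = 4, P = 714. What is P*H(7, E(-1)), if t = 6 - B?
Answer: 0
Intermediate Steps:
E(T) = -1 + T/5
t = 2 (t = 6 - 1*4 = 6 - 4 = 2)
H(N, p) = 0 (H(N, p) = (2*0)*(-5) = 0*(-5) = 0)
P*H(7, E(-1)) = 714*0 = 0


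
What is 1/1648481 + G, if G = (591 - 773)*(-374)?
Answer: 112208804709/1648481 ≈ 68068.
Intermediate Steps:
G = 68068 (G = -182*(-374) = 68068)
1/1648481 + G = 1/1648481 + 68068 = 112208804709/1648481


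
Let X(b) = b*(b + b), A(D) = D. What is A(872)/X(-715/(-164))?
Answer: 11726656/511225 ≈ 22.938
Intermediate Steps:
X(b) = 2*b**2 (X(b) = b*(2*b) = 2*b**2)
A(872)/X(-715/(-164)) = 872/((2*(-715/(-164))**2)) = 872/((2*(-715*(-1/164))**2)) = 872/((2*(715/164)**2)) = 872/((2*(511225/26896))) = 872/(511225/13448) = 872*(13448/511225) = 11726656/511225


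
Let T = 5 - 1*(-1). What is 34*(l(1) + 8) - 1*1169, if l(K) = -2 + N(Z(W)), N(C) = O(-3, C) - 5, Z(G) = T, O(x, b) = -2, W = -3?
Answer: -1203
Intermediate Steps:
T = 6 (T = 5 + 1 = 6)
Z(G) = 6
N(C) = -7 (N(C) = -2 - 5 = -7)
l(K) = -9 (l(K) = -2 - 7 = -9)
34*(l(1) + 8) - 1*1169 = 34*(-9 + 8) - 1*1169 = 34*(-1) - 1169 = -34 - 1169 = -1203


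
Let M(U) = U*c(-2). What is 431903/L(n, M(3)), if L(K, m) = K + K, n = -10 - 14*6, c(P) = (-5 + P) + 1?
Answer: -431903/188 ≈ -2297.4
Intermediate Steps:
c(P) = -4 + P
M(U) = -6*U (M(U) = U*(-4 - 2) = U*(-6) = -6*U)
n = -94 (n = -10 - 84 = -94)
L(K, m) = 2*K
431903/L(n, M(3)) = 431903/((2*(-94))) = 431903/(-188) = 431903*(-1/188) = -431903/188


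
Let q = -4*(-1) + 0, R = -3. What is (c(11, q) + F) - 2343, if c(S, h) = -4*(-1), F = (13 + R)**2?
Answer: -2239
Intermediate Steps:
F = 100 (F = (13 - 3)**2 = 10**2 = 100)
q = 4 (q = 4 + 0 = 4)
c(S, h) = 4
(c(11, q) + F) - 2343 = (4 + 100) - 2343 = 104 - 2343 = -2239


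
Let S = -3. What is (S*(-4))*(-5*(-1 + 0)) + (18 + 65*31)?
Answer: 2093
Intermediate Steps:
(S*(-4))*(-5*(-1 + 0)) + (18 + 65*31) = (-3*(-4))*(-5*(-1 + 0)) + (18 + 65*31) = 12*(-5*(-1)) + (18 + 2015) = 12*5 + 2033 = 60 + 2033 = 2093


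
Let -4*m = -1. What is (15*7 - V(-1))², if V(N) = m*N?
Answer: 177241/16 ≈ 11078.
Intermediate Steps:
m = ¼ (m = -¼*(-1) = ¼ ≈ 0.25000)
V(N) = N/4
(15*7 - V(-1))² = (15*7 - (-1)/4)² = (105 - 1*(-¼))² = (105 + ¼)² = (421/4)² = 177241/16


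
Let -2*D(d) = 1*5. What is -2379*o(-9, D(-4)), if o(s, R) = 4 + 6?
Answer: -23790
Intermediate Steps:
D(d) = -5/2
o(s, R) = 10
-2379*o(-9, D(-4)) = -2379*10 = -23790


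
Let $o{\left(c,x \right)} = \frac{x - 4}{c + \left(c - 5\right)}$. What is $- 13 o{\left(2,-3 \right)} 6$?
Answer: $-546$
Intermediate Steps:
$o{\left(c,x \right)} = \frac{-4 + x}{-5 + 2 c}$ ($o{\left(c,x \right)} = \frac{-4 + x}{c + \left(c - 5\right)} = \frac{-4 + x}{c + \left(-5 + c\right)} = \frac{-4 + x}{-5 + 2 c}$)
$- 13 o{\left(2,-3 \right)} 6 = - 13 \frac{-4 - 3}{-5 + 2 \cdot 2} \cdot 6 = - 13 \frac{1}{-5 + 4} \left(-7\right) 6 = - 13 \frac{1}{-1} \left(-7\right) 6 = - 13 \left(\left(-1\right) \left(-7\right)\right) 6 = \left(-13\right) 7 \cdot 6 = \left(-91\right) 6 = -546$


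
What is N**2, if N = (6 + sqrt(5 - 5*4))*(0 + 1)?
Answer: (6 + I*sqrt(15))**2 ≈ 21.0 + 46.476*I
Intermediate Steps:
N = 6 + I*sqrt(15) (N = (6 + sqrt(5 - 20))*1 = (6 + sqrt(-15))*1 = (6 + I*sqrt(15))*1 = 6 + I*sqrt(15) ≈ 6.0 + 3.873*I)
N**2 = (6 + I*sqrt(15))**2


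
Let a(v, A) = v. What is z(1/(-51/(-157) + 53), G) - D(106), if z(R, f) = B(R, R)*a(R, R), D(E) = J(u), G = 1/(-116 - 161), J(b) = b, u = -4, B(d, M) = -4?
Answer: 8215/2093 ≈ 3.9250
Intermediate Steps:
G = -1/277 (G = 1/(-277) = -1/277 ≈ -0.0036101)
D(E) = -4
z(R, f) = -4*R
z(1/(-51/(-157) + 53), G) - D(106) = -4/(-51/(-157) + 53) - 1*(-4) = -4/(-51*(-1/157) + 53) + 4 = -4/(51/157 + 53) + 4 = -4/8372/157 + 4 = -4*157/8372 + 4 = -157/2093 + 4 = 8215/2093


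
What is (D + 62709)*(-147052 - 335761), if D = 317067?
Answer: -183360789888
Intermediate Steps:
(D + 62709)*(-147052 - 335761) = (317067 + 62709)*(-147052 - 335761) = 379776*(-482813) = -183360789888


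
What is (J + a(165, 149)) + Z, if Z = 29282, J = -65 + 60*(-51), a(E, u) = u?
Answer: 26306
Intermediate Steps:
J = -3125 (J = -65 - 3060 = -3125)
(J + a(165, 149)) + Z = (-3125 + 149) + 29282 = -2976 + 29282 = 26306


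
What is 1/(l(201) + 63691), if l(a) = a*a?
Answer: 1/104092 ≈ 9.6069e-6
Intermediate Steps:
l(a) = a²
1/(l(201) + 63691) = 1/(201² + 63691) = 1/(40401 + 63691) = 1/104092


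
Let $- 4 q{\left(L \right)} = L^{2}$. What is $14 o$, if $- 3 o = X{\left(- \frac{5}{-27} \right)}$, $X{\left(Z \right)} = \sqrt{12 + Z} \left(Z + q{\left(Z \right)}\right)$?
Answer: $- \frac{3605 \sqrt{987}}{39366} \approx -2.877$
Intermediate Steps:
$q{\left(L \right)} = - \frac{L^{2}}{4}$
$X{\left(Z \right)} = \sqrt{12 + Z} \left(Z - \frac{Z^{2}}{4}\right)$
$o = - \frac{515 \sqrt{987}}{78732}$ ($o = - \frac{\frac{1}{4} \left(- \frac{5}{-27}\right) \sqrt{12 - \frac{5}{-27}} \left(4 - - \frac{5}{-27}\right)}{3} = - \frac{\frac{1}{4} \left(\left(-5\right) \left(- \frac{1}{27}\right)\right) \sqrt{12 - - \frac{5}{27}} \left(4 - \left(-5\right) \left(- \frac{1}{27}\right)\right)}{3} = - \frac{\frac{1}{4} \cdot \frac{5}{27} \sqrt{12 + \frac{5}{27}} \left(4 - \frac{5}{27}\right)}{3} = - \frac{\frac{1}{4} \cdot \frac{5}{27} \sqrt{\frac{329}{27}} \left(4 - \frac{5}{27}\right)}{3} = - \frac{\frac{1}{4} \cdot \frac{5}{27} \frac{\sqrt{987}}{9} \cdot \frac{103}{27}}{3} = - \frac{\frac{515}{26244} \sqrt{987}}{3} = - \frac{515 \sqrt{987}}{78732} \approx -0.2055$)
$14 o = 14 \left(- \frac{515 \sqrt{987}}{78732}\right) = - \frac{3605 \sqrt{987}}{39366}$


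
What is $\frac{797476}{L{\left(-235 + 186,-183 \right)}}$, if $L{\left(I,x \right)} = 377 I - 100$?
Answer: $- \frac{797476}{18573} \approx -42.937$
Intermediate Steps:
$L{\left(I,x \right)} = -100 + 377 I$
$\frac{797476}{L{\left(-235 + 186,-183 \right)}} = \frac{797476}{-100 + 377 \left(-235 + 186\right)} = \frac{797476}{-100 + 377 \left(-49\right)} = \frac{797476}{-100 - 18473} = \frac{797476}{-18573} = 797476 \left(- \frac{1}{18573}\right) = - \frac{797476}{18573}$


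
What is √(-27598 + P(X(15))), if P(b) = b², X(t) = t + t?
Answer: I*√26698 ≈ 163.4*I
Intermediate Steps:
X(t) = 2*t
√(-27598 + P(X(15))) = √(-27598 + (2*15)²) = √(-27598 + 30²) = √(-27598 + 900) = √(-26698) = I*√26698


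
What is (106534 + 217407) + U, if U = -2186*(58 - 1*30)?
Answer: 262733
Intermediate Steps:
U = -61208 (U = -2186*(58 - 30) = -2186*28 = -61208)
(106534 + 217407) + U = (106534 + 217407) - 61208 = 323941 - 61208 = 262733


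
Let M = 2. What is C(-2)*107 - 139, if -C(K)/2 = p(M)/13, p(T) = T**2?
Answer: -2663/13 ≈ -204.85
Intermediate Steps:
C(K) = -8/13 (C(K) = -2*2**2/13 = -8/13)
C(-2)*107 - 139 = -8/13*107 - 139 = -856/13 - 139 = -2663/13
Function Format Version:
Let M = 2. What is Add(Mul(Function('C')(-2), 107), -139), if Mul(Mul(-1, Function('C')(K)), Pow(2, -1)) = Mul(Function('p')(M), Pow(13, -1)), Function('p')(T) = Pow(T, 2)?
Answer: Rational(-2663, 13) ≈ -204.85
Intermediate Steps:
Function('C')(K) = Rational(-8, 13) (Function('C')(K) = Mul(-2, Mul(Pow(2, 2), Pow(13, -1))) = Mul(-2, Mul(4, Rational(1, 13))) = Mul(-2, Rational(4, 13)) = Rational(-8, 13))
Add(Mul(Function('C')(-2), 107), -139) = Add(Mul(Rational(-8, 13), 107), -139) = Add(Rational(-856, 13), -139) = Rational(-2663, 13)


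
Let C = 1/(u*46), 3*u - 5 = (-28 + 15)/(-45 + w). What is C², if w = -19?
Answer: 1024/6517809 ≈ 0.00015711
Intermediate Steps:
u = 111/64 (u = 5/3 + ((-28 + 15)/(-45 - 19))/3 = 5/3 + (-13/(-64))/3 = 5/3 + (-13*(-1/64))/3 = 5/3 + (⅓)*(13/64) = 5/3 + 13/192 = 111/64 ≈ 1.7344)
C = 32/2553 (C = 1/((111/64)*46) = (64/111)*(1/46) = 32/2553 ≈ 0.012534)
C² = (32/2553)² = 1024/6517809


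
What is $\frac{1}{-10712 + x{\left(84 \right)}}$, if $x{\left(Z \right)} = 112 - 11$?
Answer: $- \frac{1}{10611} \approx -9.4242 \cdot 10^{-5}$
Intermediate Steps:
$x{\left(Z \right)} = 101$ ($x{\left(Z \right)} = 112 - 11 = 101$)
$\frac{1}{-10712 + x{\left(84 \right)}} = \frac{1}{-10712 + 101} = \frac{1}{-10611} = - \frac{1}{10611}$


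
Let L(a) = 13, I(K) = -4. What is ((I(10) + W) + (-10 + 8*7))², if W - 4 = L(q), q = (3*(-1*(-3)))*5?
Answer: 3481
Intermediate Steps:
q = 45 (q = (3*3)*5 = 9*5 = 45)
W = 17 (W = 4 + 13 = 17)
((I(10) + W) + (-10 + 8*7))² = ((-4 + 17) + (-10 + 8*7))² = (13 + (-10 + 56))² = (13 + 46)² = 59² = 3481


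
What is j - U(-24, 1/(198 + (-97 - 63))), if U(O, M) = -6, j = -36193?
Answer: -36187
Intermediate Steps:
j - U(-24, 1/(198 + (-97 - 63))) = -36193 - 1*(-6) = -36193 + 6 = -36187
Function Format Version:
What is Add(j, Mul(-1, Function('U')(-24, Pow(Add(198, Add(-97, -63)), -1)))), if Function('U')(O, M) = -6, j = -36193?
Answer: -36187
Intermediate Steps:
Add(j, Mul(-1, Function('U')(-24, Pow(Add(198, Add(-97, -63)), -1)))) = Add(-36193, Mul(-1, -6)) = Add(-36193, 6) = -36187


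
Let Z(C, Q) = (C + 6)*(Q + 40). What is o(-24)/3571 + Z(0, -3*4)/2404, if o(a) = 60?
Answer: 186042/2146171 ≈ 0.086686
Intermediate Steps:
Z(C, Q) = (6 + C)*(40 + Q)
o(-24)/3571 + Z(0, -3*4)/2404 = 60/3571 + (240 + 6*(-3*4) + 40*0 + 0*(-3*4))/2404 = 60*(1/3571) + (240 + 6*(-12) + 0 + 0*(-12))*(1/2404) = 60/3571 + (240 - 72 + 0 + 0)*(1/2404) = 60/3571 + 168*(1/2404) = 60/3571 + 42/601 = 186042/2146171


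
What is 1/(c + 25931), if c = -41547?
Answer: -1/15616 ≈ -6.4037e-5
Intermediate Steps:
1/(c + 25931) = 1/(-41547 + 25931) = 1/(-15616) = -1/15616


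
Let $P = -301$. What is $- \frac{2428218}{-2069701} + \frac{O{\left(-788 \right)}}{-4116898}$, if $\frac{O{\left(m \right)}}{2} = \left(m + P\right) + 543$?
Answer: $\frac{172396309332}{146909446681} \approx 1.1735$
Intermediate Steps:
$O{\left(m \right)} = 484 + 2 m$ ($O{\left(m \right)} = 2 \left(\left(m - 301\right) + 543\right) = 2 \left(\left(-301 + m\right) + 543\right) = 2 \left(242 + m\right) = 484 + 2 m$)
$- \frac{2428218}{-2069701} + \frac{O{\left(-788 \right)}}{-4116898} = - \frac{2428218}{-2069701} + \frac{484 + 2 \left(-788\right)}{-4116898} = \left(-2428218\right) \left(- \frac{1}{2069701}\right) + \left(484 - 1576\right) \left(- \frac{1}{4116898}\right) = \frac{2428218}{2069701} - - \frac{546}{2058449} = \frac{2428218}{2069701} + \frac{546}{2058449} = \frac{172396309332}{146909446681}$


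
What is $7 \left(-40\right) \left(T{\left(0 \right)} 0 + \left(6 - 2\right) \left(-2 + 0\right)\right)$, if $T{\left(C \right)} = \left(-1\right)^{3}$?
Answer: $2240$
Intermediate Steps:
$T{\left(C \right)} = -1$
$7 \left(-40\right) \left(T{\left(0 \right)} 0 + \left(6 - 2\right) \left(-2 + 0\right)\right) = 7 \left(-40\right) \left(\left(-1\right) 0 + \left(6 - 2\right) \left(-2 + 0\right)\right) = - 280 \left(0 + 4 \left(-2\right)\right) = - 280 \left(0 - 8\right) = \left(-280\right) \left(-8\right) = 2240$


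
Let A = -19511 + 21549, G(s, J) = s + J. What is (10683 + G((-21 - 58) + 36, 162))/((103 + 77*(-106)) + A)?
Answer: -10802/6021 ≈ -1.7941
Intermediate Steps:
G(s, J) = J + s
A = 2038
(10683 + G((-21 - 58) + 36, 162))/((103 + 77*(-106)) + A) = (10683 + (162 + ((-21 - 58) + 36)))/((103 + 77*(-106)) + 2038) = (10683 + (162 + (-79 + 36)))/((103 - 8162) + 2038) = (10683 + (162 - 43))/(-8059 + 2038) = (10683 + 119)/(-6021) = 10802*(-1/6021) = -10802/6021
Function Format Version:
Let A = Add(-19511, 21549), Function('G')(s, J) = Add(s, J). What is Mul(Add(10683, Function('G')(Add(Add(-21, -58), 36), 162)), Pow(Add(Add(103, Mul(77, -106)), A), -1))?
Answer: Rational(-10802, 6021) ≈ -1.7941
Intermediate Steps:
Function('G')(s, J) = Add(J, s)
A = 2038
Mul(Add(10683, Function('G')(Add(Add(-21, -58), 36), 162)), Pow(Add(Add(103, Mul(77, -106)), A), -1)) = Mul(Add(10683, Add(162, Add(Add(-21, -58), 36))), Pow(Add(Add(103, Mul(77, -106)), 2038), -1)) = Mul(Add(10683, Add(162, Add(-79, 36))), Pow(Add(Add(103, -8162), 2038), -1)) = Mul(Add(10683, Add(162, -43)), Pow(Add(-8059, 2038), -1)) = Mul(Add(10683, 119), Pow(-6021, -1)) = Mul(10802, Rational(-1, 6021)) = Rational(-10802, 6021)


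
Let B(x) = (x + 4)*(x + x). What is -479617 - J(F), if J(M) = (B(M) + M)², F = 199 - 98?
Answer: -454638338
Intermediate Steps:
B(x) = 2*x*(4 + x) (B(x) = (4 + x)*(2*x) = 2*x*(4 + x))
F = 101
J(M) = (M + 2*M*(4 + M))² (J(M) = (2*M*(4 + M) + M)² = (M + 2*M*(4 + M))²)
-479617 - J(F) = -479617 - 101²*(9 + 2*101)² = -479617 - 10201*(9 + 202)² = -479617 - 10201*211² = -479617 - 10201*44521 = -479617 - 1*454158721 = -479617 - 454158721 = -454638338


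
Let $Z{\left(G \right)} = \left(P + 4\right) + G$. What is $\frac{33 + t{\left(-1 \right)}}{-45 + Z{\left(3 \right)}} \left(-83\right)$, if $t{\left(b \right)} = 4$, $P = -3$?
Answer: $\frac{3071}{41} \approx 74.902$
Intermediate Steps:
$Z{\left(G \right)} = 1 + G$ ($Z{\left(G \right)} = \left(-3 + 4\right) + G = 1 + G$)
$\frac{33 + t{\left(-1 \right)}}{-45 + Z{\left(3 \right)}} \left(-83\right) = \frac{33 + 4}{-45 + \left(1 + 3\right)} \left(-83\right) = \frac{37}{-45 + 4} \left(-83\right) = \frac{37}{-41} \left(-83\right) = 37 \left(- \frac{1}{41}\right) \left(-83\right) = \left(- \frac{37}{41}\right) \left(-83\right) = \frac{3071}{41}$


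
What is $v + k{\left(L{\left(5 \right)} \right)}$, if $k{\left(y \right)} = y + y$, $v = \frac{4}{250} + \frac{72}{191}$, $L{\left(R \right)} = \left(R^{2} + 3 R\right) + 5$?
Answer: $\frac{2158132}{23875} \approx 90.393$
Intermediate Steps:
$L{\left(R \right)} = 5 + R^{2} + 3 R$
$v = \frac{9382}{23875}$ ($v = 4 \cdot \frac{1}{250} + 72 \cdot \frac{1}{191} = \frac{2}{125} + \frac{72}{191} = \frac{9382}{23875} \approx 0.39296$)
$k{\left(y \right)} = 2 y$
$v + k{\left(L{\left(5 \right)} \right)} = \frac{9382}{23875} + 2 \left(5 + 5^{2} + 3 \cdot 5\right) = \frac{9382}{23875} + 2 \left(5 + 25 + 15\right) = \frac{9382}{23875} + 2 \cdot 45 = \frac{9382}{23875} + 90 = \frac{2158132}{23875}$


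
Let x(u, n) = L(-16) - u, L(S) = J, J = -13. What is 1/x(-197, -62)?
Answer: 1/184 ≈ 0.0054348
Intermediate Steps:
L(S) = -13
x(u, n) = -13 - u
1/x(-197, -62) = 1/(-13 - 1*(-197)) = 1/(-13 + 197) = 1/184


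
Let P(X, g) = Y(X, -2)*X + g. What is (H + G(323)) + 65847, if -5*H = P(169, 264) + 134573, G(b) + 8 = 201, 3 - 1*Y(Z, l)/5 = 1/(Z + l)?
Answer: 32203121/835 ≈ 38567.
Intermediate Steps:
Y(Z, l) = 15 - 5/(Z + l)
G(b) = 193 (G(b) = -8 + 201 = 193)
P(X, g) = g + 5*X*(-7 + 3*X)/(-2 + X) (P(X, g) = (5*(-1 + 3*X + 3*(-2))/(X - 2))*X + g = (5*(-1 + 3*X - 6)/(-2 + X))*X + g = (5*(-7 + 3*X)/(-2 + X))*X + g = 5*X*(-7 + 3*X)/(-2 + X) + g = g + 5*X*(-7 + 3*X)/(-2 + X))
H = -22940279/835 (H = -((264*(-2 + 169) + 5*169*(-7 + 3*169))/(-2 + 169) + 134573)/5 = -((264*167 + 5*169*(-7 + 507))/167 + 134573)/5 = -((44088 + 5*169*500)/167 + 134573)/5 = -((44088 + 422500)/167 + 134573)/5 = -((1/167)*466588 + 134573)/5 = -(466588/167 + 134573)/5 = -⅕*22940279/167 = -22940279/835 ≈ -27473.)
(H + G(323)) + 65847 = (-22940279/835 + 193) + 65847 = -22779124/835 + 65847 = 32203121/835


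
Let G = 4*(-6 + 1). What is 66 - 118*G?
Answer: 2426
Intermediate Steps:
G = -20 (G = 4*(-5) = -20)
66 - 118*G = 66 - 118*(-20) = 66 + 2360 = 2426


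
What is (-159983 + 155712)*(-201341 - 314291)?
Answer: 2202264272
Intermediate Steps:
(-159983 + 155712)*(-201341 - 314291) = -4271*(-515632) = 2202264272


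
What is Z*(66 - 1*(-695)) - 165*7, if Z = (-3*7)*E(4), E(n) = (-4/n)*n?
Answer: 62769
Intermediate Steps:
E(n) = -4
Z = 84 (Z = -3*7*(-4) = -21*(-4) = 84)
Z*(66 - 1*(-695)) - 165*7 = 84*(66 - 1*(-695)) - 165*7 = 84*(66 + 695) - 1155 = 84*761 - 1155 = 63924 - 1155 = 62769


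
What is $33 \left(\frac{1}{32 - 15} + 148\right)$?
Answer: $\frac{83061}{17} \approx 4885.9$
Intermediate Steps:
$33 \left(\frac{1}{32 - 15} + 148\right) = 33 \left(\frac{1}{17} + 148\right) = 33 \cdot \frac{2517}{17} = \frac{83061}{17}$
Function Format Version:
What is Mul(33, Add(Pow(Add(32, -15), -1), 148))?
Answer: Rational(83061, 17) ≈ 4885.9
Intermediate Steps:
Mul(33, Add(Pow(Add(32, -15), -1), 148)) = Mul(33, Add(Pow(17, -1), 148)) = Mul(33, Add(Rational(1, 17), 148)) = Mul(33, Rational(2517, 17)) = Rational(83061, 17)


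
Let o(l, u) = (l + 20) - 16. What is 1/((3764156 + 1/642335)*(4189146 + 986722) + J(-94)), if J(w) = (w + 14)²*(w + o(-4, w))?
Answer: 642335/12514467628179157548 ≈ 5.1327e-14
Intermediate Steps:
o(l, u) = 4 + l (o(l, u) = (20 + l) - 16 = 4 + l)
J(w) = w*(14 + w)² (J(w) = (w + 14)²*(w + (4 - 4)) = (14 + w)²*(w + 0) = (14 + w)²*w = w*(14 + w)²)
1/((3764156 + 1/642335)*(4189146 + 986722) + J(-94)) = 1/((3764156 + 1/642335)*(4189146 + 986722) - 94*(14 - 94)²) = 1/((3764156 + 1/642335)*5175868 - 94*(-80)²) = 1/((2417849144261/642335)*5175868 - 94*6400) = 1/(12514468014607893548/642335 - 601600) = 1/(12514467628179157548/642335) = 642335/12514467628179157548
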